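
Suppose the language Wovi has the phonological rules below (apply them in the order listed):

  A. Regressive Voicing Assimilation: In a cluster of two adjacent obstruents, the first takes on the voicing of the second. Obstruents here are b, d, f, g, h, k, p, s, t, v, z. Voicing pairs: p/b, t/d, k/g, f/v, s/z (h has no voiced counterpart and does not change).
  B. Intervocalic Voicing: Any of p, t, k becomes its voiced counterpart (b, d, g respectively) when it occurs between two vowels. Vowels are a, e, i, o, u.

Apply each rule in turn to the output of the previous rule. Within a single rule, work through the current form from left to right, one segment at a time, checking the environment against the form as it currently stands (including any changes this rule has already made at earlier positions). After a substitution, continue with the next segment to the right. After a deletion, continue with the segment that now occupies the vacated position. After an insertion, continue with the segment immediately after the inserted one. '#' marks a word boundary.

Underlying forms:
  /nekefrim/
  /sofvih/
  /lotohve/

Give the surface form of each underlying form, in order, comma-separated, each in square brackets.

[negefrim], [sovvih], [lodohve]

/nekefrim/:
  A Regressive Voicing Assimilation: no change — [nekefrim]
  B Intervocalic Voicing: [nekefrim] → [negefrim]
/sofvih/:
  A Regressive Voicing Assimilation: [sofvih] → [sovvih]
  B Intervocalic Voicing: no change — [sovvih]
/lotohve/:
  A Regressive Voicing Assimilation: no change — [lotohve]
  B Intervocalic Voicing: [lotohve] → [lodohve]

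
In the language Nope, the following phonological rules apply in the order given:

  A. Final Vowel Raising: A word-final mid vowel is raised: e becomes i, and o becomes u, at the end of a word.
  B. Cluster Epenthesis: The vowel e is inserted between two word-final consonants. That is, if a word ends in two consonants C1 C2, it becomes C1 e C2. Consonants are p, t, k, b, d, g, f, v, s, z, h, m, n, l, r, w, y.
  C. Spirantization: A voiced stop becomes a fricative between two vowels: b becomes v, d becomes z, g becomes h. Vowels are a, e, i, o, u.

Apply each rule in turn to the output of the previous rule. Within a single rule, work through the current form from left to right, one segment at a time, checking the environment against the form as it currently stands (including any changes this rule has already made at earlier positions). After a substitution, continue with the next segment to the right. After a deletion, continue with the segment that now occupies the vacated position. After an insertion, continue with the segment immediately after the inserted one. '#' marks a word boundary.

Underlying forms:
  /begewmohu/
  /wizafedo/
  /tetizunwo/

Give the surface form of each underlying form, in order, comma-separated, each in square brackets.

[behewmohu], [wizafezu], [tetizunwu]

/begewmohu/:
  A Final Vowel Raising: no change — [begewmohu]
  B Cluster Epenthesis: no change — [begewmohu]
  C Spirantization: [begewmohu] → [behewmohu]
/wizafedo/:
  A Final Vowel Raising: [wizafedo] → [wizafedu]
  B Cluster Epenthesis: no change — [wizafedu]
  C Spirantization: [wizafedu] → [wizafezu]
/tetizunwo/:
  A Final Vowel Raising: [tetizunwo] → [tetizunwu]
  B Cluster Epenthesis: no change — [tetizunwu]
  C Spirantization: no change — [tetizunwu]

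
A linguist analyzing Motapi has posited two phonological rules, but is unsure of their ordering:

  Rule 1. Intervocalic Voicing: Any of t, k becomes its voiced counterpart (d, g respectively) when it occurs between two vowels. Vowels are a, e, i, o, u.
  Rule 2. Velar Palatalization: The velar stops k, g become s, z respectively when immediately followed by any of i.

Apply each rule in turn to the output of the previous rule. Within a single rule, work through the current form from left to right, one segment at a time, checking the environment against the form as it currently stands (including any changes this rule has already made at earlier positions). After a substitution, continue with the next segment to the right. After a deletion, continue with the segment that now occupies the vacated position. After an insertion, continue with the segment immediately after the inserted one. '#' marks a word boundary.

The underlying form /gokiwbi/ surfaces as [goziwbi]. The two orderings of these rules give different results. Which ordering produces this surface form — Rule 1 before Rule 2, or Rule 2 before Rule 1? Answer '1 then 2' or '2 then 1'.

Order 1 then 2:
  1 Intervocalic Voicing: [gokiwbi] → [gogiwbi]
  2 Velar Palatalization: [gogiwbi] → [goziwbi]
  result: [goziwbi]
Order 2 then 1:
  2 Velar Palatalization: [gokiwbi] → [gosiwbi]
  1 Intervocalic Voicing: no change — [gosiwbi]
  result: [gosiwbi]

1 then 2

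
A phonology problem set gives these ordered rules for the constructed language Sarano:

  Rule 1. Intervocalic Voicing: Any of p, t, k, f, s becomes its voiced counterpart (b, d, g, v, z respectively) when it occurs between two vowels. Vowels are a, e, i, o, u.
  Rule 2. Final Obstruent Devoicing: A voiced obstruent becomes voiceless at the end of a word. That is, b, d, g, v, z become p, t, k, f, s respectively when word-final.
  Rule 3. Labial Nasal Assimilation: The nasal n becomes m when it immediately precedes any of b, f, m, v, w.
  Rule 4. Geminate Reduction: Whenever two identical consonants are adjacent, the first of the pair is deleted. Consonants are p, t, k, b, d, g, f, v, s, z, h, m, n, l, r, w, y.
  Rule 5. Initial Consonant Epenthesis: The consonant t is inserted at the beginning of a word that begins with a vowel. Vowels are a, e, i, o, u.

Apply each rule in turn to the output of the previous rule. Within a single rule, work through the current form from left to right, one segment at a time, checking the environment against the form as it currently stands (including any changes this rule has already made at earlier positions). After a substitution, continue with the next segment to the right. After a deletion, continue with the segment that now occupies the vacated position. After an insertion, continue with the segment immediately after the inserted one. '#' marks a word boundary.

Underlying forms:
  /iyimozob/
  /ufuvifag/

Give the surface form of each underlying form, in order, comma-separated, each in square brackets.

[tiyimozop], [tuvuvivak]

/iyimozob/:
  Rule 1 Intervocalic Voicing: no change — [iyimozob]
  Rule 2 Final Obstruent Devoicing: [iyimozob] → [iyimozop]
  Rule 3 Labial Nasal Assimilation: no change — [iyimozop]
  Rule 4 Geminate Reduction: no change — [iyimozop]
  Rule 5 Initial Consonant Epenthesis: [iyimozop] → [tiyimozop]
/ufuvifag/:
  Rule 1 Intervocalic Voicing: [ufuvifag] → [uvuvivag]
  Rule 2 Final Obstruent Devoicing: [uvuvivag] → [uvuvivak]
  Rule 3 Labial Nasal Assimilation: no change — [uvuvivak]
  Rule 4 Geminate Reduction: no change — [uvuvivak]
  Rule 5 Initial Consonant Epenthesis: [uvuvivak] → [tuvuvivak]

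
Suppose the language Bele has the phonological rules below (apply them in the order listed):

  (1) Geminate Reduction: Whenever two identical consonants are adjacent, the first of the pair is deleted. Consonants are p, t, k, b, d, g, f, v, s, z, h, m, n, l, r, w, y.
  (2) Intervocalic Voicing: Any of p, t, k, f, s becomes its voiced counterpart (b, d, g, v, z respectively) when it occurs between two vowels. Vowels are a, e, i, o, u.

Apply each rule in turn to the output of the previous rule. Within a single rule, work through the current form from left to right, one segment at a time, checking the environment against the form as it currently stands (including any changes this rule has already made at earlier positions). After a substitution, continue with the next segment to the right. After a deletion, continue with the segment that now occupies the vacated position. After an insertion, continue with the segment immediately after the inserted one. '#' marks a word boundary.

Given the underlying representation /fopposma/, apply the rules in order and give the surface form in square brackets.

(1) Geminate Reduction: [fopposma] → [foposma]
(2) Intervocalic Voicing: [foposma] → [fobosma]

[fobosma]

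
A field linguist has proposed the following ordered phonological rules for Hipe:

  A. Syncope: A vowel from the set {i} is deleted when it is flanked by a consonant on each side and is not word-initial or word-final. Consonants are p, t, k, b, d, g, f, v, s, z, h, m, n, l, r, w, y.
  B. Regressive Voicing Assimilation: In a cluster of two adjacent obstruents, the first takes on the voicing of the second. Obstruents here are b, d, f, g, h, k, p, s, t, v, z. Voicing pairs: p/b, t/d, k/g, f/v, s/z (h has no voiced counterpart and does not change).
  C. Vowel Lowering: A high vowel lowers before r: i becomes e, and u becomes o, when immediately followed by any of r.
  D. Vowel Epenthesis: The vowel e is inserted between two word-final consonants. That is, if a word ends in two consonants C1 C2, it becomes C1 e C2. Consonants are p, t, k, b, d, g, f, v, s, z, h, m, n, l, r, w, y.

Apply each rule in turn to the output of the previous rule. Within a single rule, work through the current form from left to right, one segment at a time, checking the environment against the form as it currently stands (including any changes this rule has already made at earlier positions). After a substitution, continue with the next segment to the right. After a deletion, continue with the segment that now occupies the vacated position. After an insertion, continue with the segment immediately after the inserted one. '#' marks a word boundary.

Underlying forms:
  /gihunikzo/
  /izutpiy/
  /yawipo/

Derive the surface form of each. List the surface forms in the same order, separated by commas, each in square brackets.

[khungzo], [izutpey], [yawpo]

/gihunikzo/:
  A Syncope: [gihunikzo] → [ghunkzo]
  B Regressive Voicing Assimilation: [ghunkzo] → [khungzo]
  C Vowel Lowering: no change — [khungzo]
  D Vowel Epenthesis: no change — [khungzo]
/izutpiy/:
  A Syncope: [izutpiy] → [izutpy]
  B Regressive Voicing Assimilation: no change — [izutpy]
  C Vowel Lowering: no change — [izutpy]
  D Vowel Epenthesis: [izutpy] → [izutpey]
/yawipo/:
  A Syncope: [yawipo] → [yawpo]
  B Regressive Voicing Assimilation: no change — [yawpo]
  C Vowel Lowering: no change — [yawpo]
  D Vowel Epenthesis: no change — [yawpo]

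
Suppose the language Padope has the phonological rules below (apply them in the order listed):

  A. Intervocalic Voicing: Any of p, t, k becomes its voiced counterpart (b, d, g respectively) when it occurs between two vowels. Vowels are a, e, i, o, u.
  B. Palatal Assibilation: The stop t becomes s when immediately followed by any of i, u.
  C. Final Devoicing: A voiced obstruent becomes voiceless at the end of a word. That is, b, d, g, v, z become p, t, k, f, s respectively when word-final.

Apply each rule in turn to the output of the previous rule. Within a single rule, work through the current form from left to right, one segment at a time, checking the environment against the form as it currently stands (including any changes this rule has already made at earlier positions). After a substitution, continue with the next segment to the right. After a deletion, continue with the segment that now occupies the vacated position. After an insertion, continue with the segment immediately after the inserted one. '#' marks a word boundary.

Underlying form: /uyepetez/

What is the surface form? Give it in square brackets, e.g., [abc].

[uyebedes]

A Intervocalic Voicing: [uyepetez] → [uyebedez]
B Palatal Assibilation: no change — [uyebedez]
C Final Devoicing: [uyebedez] → [uyebedes]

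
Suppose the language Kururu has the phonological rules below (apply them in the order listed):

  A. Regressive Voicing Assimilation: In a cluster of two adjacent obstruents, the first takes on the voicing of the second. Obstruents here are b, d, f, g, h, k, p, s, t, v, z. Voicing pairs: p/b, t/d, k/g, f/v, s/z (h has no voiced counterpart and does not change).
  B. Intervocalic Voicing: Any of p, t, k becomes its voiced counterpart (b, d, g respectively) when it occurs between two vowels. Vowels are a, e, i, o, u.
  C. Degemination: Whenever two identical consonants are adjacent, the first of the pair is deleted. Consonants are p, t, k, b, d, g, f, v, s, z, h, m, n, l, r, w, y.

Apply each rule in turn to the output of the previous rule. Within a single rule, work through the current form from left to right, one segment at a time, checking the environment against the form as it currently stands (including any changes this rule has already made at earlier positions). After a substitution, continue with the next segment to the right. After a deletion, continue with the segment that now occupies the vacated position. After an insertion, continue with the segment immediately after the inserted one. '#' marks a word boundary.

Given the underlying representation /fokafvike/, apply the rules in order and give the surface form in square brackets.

[fogavige]

A Regressive Voicing Assimilation: [fokafvike] → [fokavvike]
B Intervocalic Voicing: [fokavvike] → [fogavvige]
C Degemination: [fogavvige] → [fogavige]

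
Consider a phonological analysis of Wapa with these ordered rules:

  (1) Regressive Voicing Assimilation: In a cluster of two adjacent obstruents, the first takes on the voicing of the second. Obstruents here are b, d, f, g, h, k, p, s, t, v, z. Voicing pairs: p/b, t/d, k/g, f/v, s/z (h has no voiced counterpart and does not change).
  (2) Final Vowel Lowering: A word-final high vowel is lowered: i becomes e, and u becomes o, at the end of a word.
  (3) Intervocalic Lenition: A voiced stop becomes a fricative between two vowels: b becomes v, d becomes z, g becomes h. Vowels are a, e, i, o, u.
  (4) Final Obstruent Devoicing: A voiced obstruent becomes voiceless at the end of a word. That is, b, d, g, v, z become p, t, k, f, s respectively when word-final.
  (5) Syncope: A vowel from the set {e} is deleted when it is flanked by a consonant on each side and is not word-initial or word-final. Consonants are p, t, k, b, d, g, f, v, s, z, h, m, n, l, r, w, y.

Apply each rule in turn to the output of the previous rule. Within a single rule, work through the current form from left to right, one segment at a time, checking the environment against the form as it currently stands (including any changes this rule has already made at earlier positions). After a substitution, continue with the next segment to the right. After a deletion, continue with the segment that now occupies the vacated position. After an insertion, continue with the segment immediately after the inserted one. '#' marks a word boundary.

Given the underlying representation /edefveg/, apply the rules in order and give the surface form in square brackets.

[ezvvk]

(1) Regressive Voicing Assimilation: [edefveg] → [edevveg]
(2) Final Vowel Lowering: no change — [edevveg]
(3) Intervocalic Lenition: [edevveg] → [ezevveg]
(4) Final Obstruent Devoicing: [ezevveg] → [ezevvek]
(5) Syncope: [ezevvek] → [ezvvk]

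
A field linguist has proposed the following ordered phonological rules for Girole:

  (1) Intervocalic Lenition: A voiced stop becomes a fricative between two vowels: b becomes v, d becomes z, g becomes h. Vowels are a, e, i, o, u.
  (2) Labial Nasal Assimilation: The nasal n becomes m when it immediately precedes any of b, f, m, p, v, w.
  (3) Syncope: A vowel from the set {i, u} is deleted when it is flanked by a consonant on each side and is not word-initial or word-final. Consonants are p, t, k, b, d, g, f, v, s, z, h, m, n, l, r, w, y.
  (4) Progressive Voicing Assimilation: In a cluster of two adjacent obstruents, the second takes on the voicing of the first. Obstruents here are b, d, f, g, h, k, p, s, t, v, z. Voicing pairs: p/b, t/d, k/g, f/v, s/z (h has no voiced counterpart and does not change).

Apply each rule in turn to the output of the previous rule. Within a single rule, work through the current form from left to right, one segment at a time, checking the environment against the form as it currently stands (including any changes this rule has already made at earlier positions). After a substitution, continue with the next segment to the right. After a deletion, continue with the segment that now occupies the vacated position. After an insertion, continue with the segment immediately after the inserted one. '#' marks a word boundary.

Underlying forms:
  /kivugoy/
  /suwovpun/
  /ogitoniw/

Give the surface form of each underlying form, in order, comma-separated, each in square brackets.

/kivugoy/:
  (1) Intervocalic Lenition: [kivugoy] → [kivuhoy]
  (2) Labial Nasal Assimilation: no change — [kivuhoy]
  (3) Syncope: [kivuhoy] → [kvhoy]
  (4) Progressive Voicing Assimilation: [kvhoy] → [kfhoy]
/suwovpun/:
  (1) Intervocalic Lenition: no change — [suwovpun]
  (2) Labial Nasal Assimilation: no change — [suwovpun]
  (3) Syncope: [suwovpun] → [swovpn]
  (4) Progressive Voicing Assimilation: [swovpn] → [swovbn]
/ogitoniw/:
  (1) Intervocalic Lenition: [ogitoniw] → [ohitoniw]
  (2) Labial Nasal Assimilation: no change — [ohitoniw]
  (3) Syncope: [ohitoniw] → [ohtonw]
  (4) Progressive Voicing Assimilation: no change — [ohtonw]

[kfhoy], [swovbn], [ohtonw]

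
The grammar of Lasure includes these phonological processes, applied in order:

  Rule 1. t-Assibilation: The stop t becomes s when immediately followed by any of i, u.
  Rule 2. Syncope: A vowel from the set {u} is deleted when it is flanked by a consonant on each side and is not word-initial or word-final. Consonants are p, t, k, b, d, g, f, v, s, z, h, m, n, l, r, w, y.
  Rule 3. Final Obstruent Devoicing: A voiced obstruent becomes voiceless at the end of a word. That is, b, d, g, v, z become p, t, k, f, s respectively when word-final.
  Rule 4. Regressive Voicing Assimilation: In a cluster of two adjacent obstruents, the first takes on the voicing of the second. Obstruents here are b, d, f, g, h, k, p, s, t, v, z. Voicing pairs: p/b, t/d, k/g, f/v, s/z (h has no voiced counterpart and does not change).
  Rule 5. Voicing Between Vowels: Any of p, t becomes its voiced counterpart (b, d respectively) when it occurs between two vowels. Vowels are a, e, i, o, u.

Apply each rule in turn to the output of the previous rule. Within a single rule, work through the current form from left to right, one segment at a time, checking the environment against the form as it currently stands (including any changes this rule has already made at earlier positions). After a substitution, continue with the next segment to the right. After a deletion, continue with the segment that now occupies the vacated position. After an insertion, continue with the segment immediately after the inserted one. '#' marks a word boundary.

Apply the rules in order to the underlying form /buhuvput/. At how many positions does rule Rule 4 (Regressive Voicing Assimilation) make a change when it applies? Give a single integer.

2

Rule 1 t-Assibilation: no change — [buhuvput]
Rule 2 Syncope: [buhuvput] → [bhvpt]
Rule 3 Final Obstruent Devoicing: no change — [bhvpt]
Rule 4 Regressive Voicing Assimilation: [bhvpt] → [phfpt]
Rule 5 Voicing Between Vowels: no change — [phfpt]
Rule Rule 4 changed 2 position(s).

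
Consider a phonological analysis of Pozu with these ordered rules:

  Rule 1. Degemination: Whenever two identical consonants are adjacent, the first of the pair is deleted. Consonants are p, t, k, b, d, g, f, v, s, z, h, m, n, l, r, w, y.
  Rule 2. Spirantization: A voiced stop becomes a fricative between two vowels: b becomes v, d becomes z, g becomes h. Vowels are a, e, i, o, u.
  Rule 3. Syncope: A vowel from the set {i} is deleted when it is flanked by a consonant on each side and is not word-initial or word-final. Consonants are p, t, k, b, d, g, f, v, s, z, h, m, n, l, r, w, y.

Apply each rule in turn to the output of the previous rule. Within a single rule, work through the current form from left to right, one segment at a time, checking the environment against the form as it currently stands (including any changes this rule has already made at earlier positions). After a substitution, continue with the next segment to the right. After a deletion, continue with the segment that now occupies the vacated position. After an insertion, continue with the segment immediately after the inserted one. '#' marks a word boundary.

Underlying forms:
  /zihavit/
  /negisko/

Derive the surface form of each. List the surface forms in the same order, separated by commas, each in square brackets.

/zihavit/:
  Rule 1 Degemination: no change — [zihavit]
  Rule 2 Spirantization: no change — [zihavit]
  Rule 3 Syncope: [zihavit] → [zhavt]
/negisko/:
  Rule 1 Degemination: no change — [negisko]
  Rule 2 Spirantization: [negisko] → [nehisko]
  Rule 3 Syncope: [nehisko] → [nehsko]

[zhavt], [nehsko]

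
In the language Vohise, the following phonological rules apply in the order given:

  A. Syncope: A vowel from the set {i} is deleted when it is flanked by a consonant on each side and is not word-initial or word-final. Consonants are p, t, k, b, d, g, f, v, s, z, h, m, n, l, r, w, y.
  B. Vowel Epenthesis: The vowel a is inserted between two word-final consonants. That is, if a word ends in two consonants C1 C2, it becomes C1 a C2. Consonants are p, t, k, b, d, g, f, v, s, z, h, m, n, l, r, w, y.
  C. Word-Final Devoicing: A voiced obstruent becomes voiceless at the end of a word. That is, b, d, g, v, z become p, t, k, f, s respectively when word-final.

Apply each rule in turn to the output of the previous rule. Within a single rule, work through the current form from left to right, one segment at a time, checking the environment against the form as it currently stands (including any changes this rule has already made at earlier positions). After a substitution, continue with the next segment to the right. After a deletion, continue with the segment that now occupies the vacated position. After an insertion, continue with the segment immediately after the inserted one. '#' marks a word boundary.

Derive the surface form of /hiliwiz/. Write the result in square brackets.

[hlwas]

A Syncope: [hiliwiz] → [hlwz]
B Vowel Epenthesis: [hlwz] → [hlwaz]
C Word-Final Devoicing: [hlwaz] → [hlwas]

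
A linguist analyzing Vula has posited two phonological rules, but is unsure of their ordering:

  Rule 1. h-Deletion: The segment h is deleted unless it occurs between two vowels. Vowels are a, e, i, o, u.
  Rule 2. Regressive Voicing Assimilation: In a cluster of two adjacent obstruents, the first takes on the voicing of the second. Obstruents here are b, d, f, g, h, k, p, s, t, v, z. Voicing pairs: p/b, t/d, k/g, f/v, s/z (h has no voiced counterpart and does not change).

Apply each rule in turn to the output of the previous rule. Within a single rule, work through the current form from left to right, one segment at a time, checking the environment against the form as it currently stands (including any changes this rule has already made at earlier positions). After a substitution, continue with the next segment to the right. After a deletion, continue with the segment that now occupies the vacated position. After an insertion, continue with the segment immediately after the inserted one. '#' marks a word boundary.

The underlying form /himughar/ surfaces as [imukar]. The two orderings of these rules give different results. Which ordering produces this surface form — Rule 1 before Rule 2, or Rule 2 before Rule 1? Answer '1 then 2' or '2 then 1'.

Order 1 then 2:
  1 h-Deletion: [himughar] → [imugar]
  2 Regressive Voicing Assimilation: no change — [imugar]
  result: [imugar]
Order 2 then 1:
  2 Regressive Voicing Assimilation: [himughar] → [himukhar]
  1 h-Deletion: [himukhar] → [imukar]
  result: [imukar]

2 then 1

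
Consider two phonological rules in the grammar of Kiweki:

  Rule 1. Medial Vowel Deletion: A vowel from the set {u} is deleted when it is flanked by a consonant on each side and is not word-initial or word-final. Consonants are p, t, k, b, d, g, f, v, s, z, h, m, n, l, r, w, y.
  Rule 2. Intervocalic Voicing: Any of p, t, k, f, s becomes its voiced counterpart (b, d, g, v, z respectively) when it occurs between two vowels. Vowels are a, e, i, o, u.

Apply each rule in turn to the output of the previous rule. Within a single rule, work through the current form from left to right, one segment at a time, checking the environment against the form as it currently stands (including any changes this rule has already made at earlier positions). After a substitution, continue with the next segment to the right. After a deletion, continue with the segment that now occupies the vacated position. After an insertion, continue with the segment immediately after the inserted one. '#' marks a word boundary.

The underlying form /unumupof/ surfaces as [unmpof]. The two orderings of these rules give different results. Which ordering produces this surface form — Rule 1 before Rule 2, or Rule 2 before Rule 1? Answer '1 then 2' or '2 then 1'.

1 then 2

Order 1 then 2:
  1 Medial Vowel Deletion: [unumupof] → [unmpof]
  2 Intervocalic Voicing: no change — [unmpof]
  result: [unmpof]
Order 2 then 1:
  2 Intervocalic Voicing: [unumupof] → [unumubof]
  1 Medial Vowel Deletion: [unumubof] → [unmbof]
  result: [unmbof]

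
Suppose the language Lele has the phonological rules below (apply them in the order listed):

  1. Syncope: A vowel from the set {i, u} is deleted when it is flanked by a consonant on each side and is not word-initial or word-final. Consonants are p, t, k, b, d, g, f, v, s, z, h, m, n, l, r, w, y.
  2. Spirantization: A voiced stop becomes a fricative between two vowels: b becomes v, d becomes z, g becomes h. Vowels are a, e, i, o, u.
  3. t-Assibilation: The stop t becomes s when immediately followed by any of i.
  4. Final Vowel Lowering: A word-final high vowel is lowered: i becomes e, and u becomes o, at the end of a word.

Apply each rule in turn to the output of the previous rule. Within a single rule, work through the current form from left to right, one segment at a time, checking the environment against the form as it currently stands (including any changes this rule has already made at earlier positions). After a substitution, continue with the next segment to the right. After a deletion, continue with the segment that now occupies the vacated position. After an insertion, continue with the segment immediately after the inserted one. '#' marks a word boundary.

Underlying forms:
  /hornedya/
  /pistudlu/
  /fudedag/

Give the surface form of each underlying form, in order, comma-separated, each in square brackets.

/hornedya/:
  1 Syncope: no change — [hornedya]
  2 Spirantization: no change — [hornedya]
  3 t-Assibilation: no change — [hornedya]
  4 Final Vowel Lowering: no change — [hornedya]
/pistudlu/:
  1 Syncope: [pistudlu] → [pstdlu]
  2 Spirantization: no change — [pstdlu]
  3 t-Assibilation: no change — [pstdlu]
  4 Final Vowel Lowering: [pstdlu] → [pstdlo]
/fudedag/:
  1 Syncope: [fudedag] → [fdedag]
  2 Spirantization: [fdedag] → [fdezag]
  3 t-Assibilation: no change — [fdezag]
  4 Final Vowel Lowering: no change — [fdezag]

[hornedya], [pstdlo], [fdezag]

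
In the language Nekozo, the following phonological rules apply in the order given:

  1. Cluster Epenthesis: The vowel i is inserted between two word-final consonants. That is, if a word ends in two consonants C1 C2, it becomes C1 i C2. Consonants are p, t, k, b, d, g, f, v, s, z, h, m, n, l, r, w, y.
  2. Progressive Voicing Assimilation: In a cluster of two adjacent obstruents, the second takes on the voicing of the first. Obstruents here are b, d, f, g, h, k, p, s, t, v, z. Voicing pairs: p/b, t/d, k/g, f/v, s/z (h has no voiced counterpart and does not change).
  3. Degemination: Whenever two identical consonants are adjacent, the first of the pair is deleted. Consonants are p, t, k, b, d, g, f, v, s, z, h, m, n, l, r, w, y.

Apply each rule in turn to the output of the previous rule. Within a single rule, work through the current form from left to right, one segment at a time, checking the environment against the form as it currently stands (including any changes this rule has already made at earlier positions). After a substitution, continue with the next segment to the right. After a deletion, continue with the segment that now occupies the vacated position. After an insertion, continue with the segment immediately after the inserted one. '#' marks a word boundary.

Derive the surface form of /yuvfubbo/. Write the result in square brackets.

[yuvubo]

1 Cluster Epenthesis: no change — [yuvfubbo]
2 Progressive Voicing Assimilation: [yuvfubbo] → [yuvvubbo]
3 Degemination: [yuvvubbo] → [yuvubo]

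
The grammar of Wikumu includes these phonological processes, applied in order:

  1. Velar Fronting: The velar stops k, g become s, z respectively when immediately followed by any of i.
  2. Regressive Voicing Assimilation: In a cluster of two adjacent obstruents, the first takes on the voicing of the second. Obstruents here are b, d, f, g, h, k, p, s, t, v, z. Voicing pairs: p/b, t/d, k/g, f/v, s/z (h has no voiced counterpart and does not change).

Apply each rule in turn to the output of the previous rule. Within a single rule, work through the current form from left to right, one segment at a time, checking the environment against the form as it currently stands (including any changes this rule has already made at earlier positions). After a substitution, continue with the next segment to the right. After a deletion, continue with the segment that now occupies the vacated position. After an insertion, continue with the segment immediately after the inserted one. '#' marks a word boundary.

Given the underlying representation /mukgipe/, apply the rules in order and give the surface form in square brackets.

1 Velar Fronting: [mukgipe] → [mukzipe]
2 Regressive Voicing Assimilation: [mukzipe] → [mugzipe]

[mugzipe]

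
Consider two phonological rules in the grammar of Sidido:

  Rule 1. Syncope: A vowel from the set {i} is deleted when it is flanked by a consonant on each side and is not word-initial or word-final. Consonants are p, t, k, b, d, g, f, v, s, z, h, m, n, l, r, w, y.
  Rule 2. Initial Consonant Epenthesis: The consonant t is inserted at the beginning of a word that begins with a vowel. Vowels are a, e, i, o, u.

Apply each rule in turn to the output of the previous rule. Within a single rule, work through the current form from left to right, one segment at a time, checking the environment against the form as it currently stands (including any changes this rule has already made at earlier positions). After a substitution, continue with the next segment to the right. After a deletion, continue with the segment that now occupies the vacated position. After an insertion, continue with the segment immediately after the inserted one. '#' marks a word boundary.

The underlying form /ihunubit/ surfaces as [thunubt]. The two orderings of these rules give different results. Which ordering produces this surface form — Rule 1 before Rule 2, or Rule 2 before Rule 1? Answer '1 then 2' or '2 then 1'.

2 then 1

Order 1 then 2:
  1 Syncope: [ihunubit] → [ihunubt]
  2 Initial Consonant Epenthesis: [ihunubt] → [tihunubt]
  result: [tihunubt]
Order 2 then 1:
  2 Initial Consonant Epenthesis: [ihunubit] → [tihunubit]
  1 Syncope: [tihunubit] → [thunubt]
  result: [thunubt]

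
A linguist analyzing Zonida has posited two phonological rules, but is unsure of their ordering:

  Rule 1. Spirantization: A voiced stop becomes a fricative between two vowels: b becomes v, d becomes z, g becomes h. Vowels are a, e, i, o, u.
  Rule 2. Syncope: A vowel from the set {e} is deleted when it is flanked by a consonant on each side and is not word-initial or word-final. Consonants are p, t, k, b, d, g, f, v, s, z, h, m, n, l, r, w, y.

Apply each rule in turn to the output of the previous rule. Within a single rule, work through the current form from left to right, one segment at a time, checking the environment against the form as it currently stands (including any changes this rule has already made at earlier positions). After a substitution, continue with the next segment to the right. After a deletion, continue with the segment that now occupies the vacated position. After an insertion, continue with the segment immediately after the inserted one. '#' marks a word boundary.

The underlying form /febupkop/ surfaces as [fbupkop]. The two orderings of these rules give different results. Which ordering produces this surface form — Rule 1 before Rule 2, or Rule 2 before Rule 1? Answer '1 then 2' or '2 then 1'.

2 then 1

Order 1 then 2:
  1 Spirantization: [febupkop] → [fevupkop]
  2 Syncope: [fevupkop] → [fvupkop]
  result: [fvupkop]
Order 2 then 1:
  2 Syncope: [febupkop] → [fbupkop]
  1 Spirantization: no change — [fbupkop]
  result: [fbupkop]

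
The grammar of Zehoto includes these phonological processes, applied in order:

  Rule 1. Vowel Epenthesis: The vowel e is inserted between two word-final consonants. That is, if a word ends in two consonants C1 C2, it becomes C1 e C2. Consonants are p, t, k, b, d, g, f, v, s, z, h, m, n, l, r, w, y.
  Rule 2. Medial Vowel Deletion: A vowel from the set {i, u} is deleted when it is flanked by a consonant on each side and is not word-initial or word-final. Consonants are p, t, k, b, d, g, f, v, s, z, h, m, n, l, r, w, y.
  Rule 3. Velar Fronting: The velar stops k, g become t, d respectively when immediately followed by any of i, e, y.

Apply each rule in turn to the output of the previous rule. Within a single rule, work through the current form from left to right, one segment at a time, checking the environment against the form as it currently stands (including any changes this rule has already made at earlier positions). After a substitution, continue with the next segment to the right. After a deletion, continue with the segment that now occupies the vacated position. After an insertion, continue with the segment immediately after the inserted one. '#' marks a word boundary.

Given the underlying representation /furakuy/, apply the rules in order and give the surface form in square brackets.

Rule 1 Vowel Epenthesis: no change — [furakuy]
Rule 2 Medial Vowel Deletion: [furakuy] → [fraky]
Rule 3 Velar Fronting: [fraky] → [fraty]

[fraty]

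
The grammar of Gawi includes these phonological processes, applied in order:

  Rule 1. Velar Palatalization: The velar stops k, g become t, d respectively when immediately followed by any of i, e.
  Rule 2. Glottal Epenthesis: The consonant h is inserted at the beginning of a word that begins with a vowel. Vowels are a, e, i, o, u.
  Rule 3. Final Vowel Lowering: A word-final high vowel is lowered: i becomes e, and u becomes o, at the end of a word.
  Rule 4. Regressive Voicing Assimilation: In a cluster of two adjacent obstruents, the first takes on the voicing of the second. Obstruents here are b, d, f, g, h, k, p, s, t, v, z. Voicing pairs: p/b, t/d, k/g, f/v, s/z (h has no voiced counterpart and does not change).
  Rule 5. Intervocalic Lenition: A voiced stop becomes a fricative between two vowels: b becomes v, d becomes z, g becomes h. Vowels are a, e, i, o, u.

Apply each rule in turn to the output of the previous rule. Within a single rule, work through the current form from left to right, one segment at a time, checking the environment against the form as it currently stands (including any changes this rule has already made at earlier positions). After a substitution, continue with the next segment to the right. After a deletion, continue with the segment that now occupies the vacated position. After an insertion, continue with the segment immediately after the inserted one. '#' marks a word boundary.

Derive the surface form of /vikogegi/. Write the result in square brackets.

[vikozeze]

Rule 1 Velar Palatalization: [vikogegi] → [vikodedi]
Rule 2 Glottal Epenthesis: no change — [vikodedi]
Rule 3 Final Vowel Lowering: [vikodedi] → [vikodede]
Rule 4 Regressive Voicing Assimilation: no change — [vikodede]
Rule 5 Intervocalic Lenition: [vikodede] → [vikozeze]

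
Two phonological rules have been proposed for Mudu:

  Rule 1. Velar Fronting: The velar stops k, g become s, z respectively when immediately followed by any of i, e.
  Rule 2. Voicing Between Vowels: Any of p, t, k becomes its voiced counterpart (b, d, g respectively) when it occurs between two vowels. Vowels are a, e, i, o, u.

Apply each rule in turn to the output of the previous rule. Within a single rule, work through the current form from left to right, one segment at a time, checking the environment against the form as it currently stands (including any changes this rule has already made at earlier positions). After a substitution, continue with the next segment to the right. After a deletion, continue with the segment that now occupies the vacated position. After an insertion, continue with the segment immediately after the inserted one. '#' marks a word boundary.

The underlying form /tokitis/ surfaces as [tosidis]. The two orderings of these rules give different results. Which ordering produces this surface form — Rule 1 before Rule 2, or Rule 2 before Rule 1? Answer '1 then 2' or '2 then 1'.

1 then 2

Order 1 then 2:
  1 Velar Fronting: [tokitis] → [tositis]
  2 Voicing Between Vowels: [tositis] → [tosidis]
  result: [tosidis]
Order 2 then 1:
  2 Voicing Between Vowels: [tokitis] → [togidis]
  1 Velar Fronting: [togidis] → [tozidis]
  result: [tozidis]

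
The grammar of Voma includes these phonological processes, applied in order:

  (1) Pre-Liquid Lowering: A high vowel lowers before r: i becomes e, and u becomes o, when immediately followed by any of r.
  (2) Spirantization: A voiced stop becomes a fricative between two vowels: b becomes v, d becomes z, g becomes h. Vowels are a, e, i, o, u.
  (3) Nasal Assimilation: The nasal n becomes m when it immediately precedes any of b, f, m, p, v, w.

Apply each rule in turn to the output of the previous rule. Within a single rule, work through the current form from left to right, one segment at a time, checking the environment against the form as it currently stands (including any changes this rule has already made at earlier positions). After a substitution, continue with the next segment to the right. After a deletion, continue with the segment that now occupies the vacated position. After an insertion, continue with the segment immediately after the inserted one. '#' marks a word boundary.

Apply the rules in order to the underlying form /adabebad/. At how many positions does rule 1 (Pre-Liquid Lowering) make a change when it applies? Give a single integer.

0

(1) Pre-Liquid Lowering: no change — [adabebad]
(2) Spirantization: [adabebad] → [azavevad]
(3) Nasal Assimilation: no change — [azavevad]
Rule 1 changed 0 position(s).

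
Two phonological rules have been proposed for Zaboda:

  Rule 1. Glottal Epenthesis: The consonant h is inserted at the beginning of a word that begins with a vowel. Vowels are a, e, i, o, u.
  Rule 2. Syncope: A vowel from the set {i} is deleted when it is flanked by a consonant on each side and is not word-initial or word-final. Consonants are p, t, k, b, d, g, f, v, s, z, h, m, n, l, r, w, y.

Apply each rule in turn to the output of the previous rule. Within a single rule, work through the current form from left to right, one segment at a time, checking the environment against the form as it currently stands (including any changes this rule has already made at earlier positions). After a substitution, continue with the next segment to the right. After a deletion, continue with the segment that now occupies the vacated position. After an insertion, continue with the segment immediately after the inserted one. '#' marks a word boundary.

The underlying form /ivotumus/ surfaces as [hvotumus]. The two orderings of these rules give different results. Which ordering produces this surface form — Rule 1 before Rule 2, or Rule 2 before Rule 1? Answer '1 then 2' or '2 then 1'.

Order 1 then 2:
  1 Glottal Epenthesis: [ivotumus] → [hivotumus]
  2 Syncope: [hivotumus] → [hvotumus]
  result: [hvotumus]
Order 2 then 1:
  2 Syncope: no change — [ivotumus]
  1 Glottal Epenthesis: [ivotumus] → [hivotumus]
  result: [hivotumus]

1 then 2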